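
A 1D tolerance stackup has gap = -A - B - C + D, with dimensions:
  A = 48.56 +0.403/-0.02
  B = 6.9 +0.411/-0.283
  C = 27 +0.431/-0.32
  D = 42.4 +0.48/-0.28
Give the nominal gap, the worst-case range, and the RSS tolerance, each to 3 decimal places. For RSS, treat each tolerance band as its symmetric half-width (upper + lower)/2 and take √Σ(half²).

Stack each dimension's contribution:
  -A: nom -48.560 → Σnom=-48.560; wc +0.020/-0.403 → slack +0.020/-0.403; half-tol=0.212, Σhalf²=0.044732
  -B: nom -6.900 → Σnom=-55.460; wc +0.283/-0.411 → slack +0.303/-0.814; half-tol=0.347, Σhalf²=0.165141
  -C: nom -27.000 → Σnom=-82.460; wc +0.320/-0.431 → slack +0.623/-1.245; half-tol=0.376, Σhalf²=0.306141
  +D: nom +42.400 → Σnom=-40.060; wc +0.480/-0.280 → slack +1.103/-1.525; half-tol=0.380, Σhalf²=0.450541
Nominal = -40.060. Worst-case = [-40.060 - 1.525, -40.060 + 1.103] = [-41.585, -38.957]. RSS = √0.450541 = 0.671.

nominal=-40.060 wc=[-41.585,-38.957] rss=0.671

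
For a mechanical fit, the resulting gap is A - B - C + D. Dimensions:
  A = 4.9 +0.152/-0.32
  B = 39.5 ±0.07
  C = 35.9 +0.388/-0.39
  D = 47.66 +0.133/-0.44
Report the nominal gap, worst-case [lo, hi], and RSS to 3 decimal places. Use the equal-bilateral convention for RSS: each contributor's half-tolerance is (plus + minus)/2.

nominal=-22.840 wc=[-24.058,-22.095] rss=0.542

Stack each dimension's contribution:
  +A: nom +4.900 → Σnom=4.900; wc +0.152/-0.320 → slack +0.152/-0.320; half-tol=0.236, Σhalf²=0.055696
  -B: nom -39.500 → Σnom=-34.600; wc +0.070/-0.070 → slack +0.222/-0.390; half-tol=0.070, Σhalf²=0.060596
  -C: nom -35.900 → Σnom=-70.500; wc +0.390/-0.388 → slack +0.612/-0.778; half-tol=0.389, Σhalf²=0.211917
  +D: nom +47.660 → Σnom=-22.840; wc +0.133/-0.440 → slack +0.745/-1.218; half-tol=0.286, Σhalf²=0.293999
Nominal = -22.840. Worst-case = [-22.840 - 1.218, -22.840 + 0.745] = [-24.058, -22.095]. RSS = √0.293999 = 0.542.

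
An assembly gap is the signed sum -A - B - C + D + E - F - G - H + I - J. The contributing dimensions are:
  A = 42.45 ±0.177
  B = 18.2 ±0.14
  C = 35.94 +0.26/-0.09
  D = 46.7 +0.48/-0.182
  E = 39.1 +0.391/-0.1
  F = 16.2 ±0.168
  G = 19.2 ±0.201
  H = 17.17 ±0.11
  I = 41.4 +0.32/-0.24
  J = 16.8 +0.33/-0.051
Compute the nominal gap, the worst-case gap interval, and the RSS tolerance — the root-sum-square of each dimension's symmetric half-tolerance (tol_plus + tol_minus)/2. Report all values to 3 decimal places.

Stack each dimension's contribution:
  -A: nom -42.450 → Σnom=-42.450; wc +0.177/-0.177 → slack +0.177/-0.177; half-tol=0.177, Σhalf²=0.031329
  -B: nom -18.200 → Σnom=-60.650; wc +0.140/-0.140 → slack +0.317/-0.317; half-tol=0.140, Σhalf²=0.050929
  -C: nom -35.940 → Σnom=-96.590; wc +0.090/-0.260 → slack +0.407/-0.577; half-tol=0.175, Σhalf²=0.081554
  +D: nom +46.700 → Σnom=-49.890; wc +0.480/-0.182 → slack +0.887/-0.759; half-tol=0.331, Σhalf²=0.191115
  +E: nom +39.100 → Σnom=-10.790; wc +0.391/-0.100 → slack +1.278/-0.859; half-tol=0.245, Σhalf²=0.251385
  -F: nom -16.200 → Σnom=-26.990; wc +0.168/-0.168 → slack +1.446/-1.027; half-tol=0.168, Σhalf²=0.279609
  -G: nom -19.200 → Σnom=-46.190; wc +0.201/-0.201 → slack +1.647/-1.228; half-tol=0.201, Σhalf²=0.320010
  -H: nom -17.170 → Σnom=-63.360; wc +0.110/-0.110 → slack +1.757/-1.338; half-tol=0.110, Σhalf²=0.332110
  +I: nom +41.400 → Σnom=-21.960; wc +0.320/-0.240 → slack +2.077/-1.578; half-tol=0.280, Σhalf²=0.410510
  -J: nom -16.800 → Σnom=-38.760; wc +0.051/-0.330 → slack +2.128/-1.908; half-tol=0.191, Σhalf²=0.446801
Nominal = -38.760. Worst-case = [-38.760 - 1.908, -38.760 + 2.128] = [-40.668, -36.632]. RSS = √0.446801 = 0.668.

nominal=-38.760 wc=[-40.668,-36.632] rss=0.668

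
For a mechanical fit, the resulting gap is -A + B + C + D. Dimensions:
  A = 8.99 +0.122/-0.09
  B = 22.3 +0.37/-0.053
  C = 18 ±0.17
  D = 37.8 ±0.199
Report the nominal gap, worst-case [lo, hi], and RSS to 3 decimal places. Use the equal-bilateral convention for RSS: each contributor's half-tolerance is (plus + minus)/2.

Stack each dimension's contribution:
  -A: nom -8.990 → Σnom=-8.990; wc +0.090/-0.122 → slack +0.090/-0.122; half-tol=0.106, Σhalf²=0.011236
  +B: nom +22.300 → Σnom=13.310; wc +0.370/-0.053 → slack +0.460/-0.175; half-tol=0.211, Σhalf²=0.055968
  +C: nom +18.000 → Σnom=31.310; wc +0.170/-0.170 → slack +0.630/-0.345; half-tol=0.170, Σhalf²=0.084868
  +D: nom +37.800 → Σnom=69.110; wc +0.199/-0.199 → slack +0.829/-0.544; half-tol=0.199, Σhalf²=0.124469
Nominal = 69.110. Worst-case = [69.110 - 0.544, 69.110 + 0.829] = [68.566, 69.939]. RSS = √0.124469 = 0.353.

nominal=69.110 wc=[68.566,69.939] rss=0.353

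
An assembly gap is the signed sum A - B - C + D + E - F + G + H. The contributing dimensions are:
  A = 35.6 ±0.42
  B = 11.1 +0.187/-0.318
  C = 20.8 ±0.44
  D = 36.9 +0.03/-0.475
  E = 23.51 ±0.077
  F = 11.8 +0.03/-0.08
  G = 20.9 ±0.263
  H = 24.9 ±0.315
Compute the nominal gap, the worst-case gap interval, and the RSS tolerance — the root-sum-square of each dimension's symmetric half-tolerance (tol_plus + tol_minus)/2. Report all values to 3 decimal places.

Stack each dimension's contribution:
  +A: nom +35.600 → Σnom=35.600; wc +0.420/-0.420 → slack +0.420/-0.420; half-tol=0.420, Σhalf²=0.176400
  -B: nom -11.100 → Σnom=24.500; wc +0.318/-0.187 → slack +0.738/-0.607; half-tol=0.253, Σhalf²=0.240156
  -C: nom -20.800 → Σnom=3.700; wc +0.440/-0.440 → slack +1.178/-1.047; half-tol=0.440, Σhalf²=0.433756
  +D: nom +36.900 → Σnom=40.600; wc +0.030/-0.475 → slack +1.208/-1.522; half-tol=0.253, Σhalf²=0.497512
  +E: nom +23.510 → Σnom=64.110; wc +0.077/-0.077 → slack +1.285/-1.599; half-tol=0.077, Σhalf²=0.503441
  -F: nom -11.800 → Σnom=52.310; wc +0.080/-0.030 → slack +1.365/-1.629; half-tol=0.055, Σhalf²=0.506466
  +G: nom +20.900 → Σnom=73.210; wc +0.263/-0.263 → slack +1.628/-1.892; half-tol=0.263, Σhalf²=0.575635
  +H: nom +24.900 → Σnom=98.110; wc +0.315/-0.315 → slack +1.943/-2.207; half-tol=0.315, Σhalf²=0.674860
Nominal = 98.110. Worst-case = [98.110 - 2.207, 98.110 + 1.943] = [95.903, 100.053]. RSS = √0.674860 = 0.821.

nominal=98.110 wc=[95.903,100.053] rss=0.821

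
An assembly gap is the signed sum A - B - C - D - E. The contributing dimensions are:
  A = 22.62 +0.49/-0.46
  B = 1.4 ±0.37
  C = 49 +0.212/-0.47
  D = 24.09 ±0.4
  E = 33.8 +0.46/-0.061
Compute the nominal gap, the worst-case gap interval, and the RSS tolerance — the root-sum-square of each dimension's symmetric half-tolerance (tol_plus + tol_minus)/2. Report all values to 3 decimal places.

nominal=-85.670 wc=[-87.572,-83.879] rss=0.841

Stack each dimension's contribution:
  +A: nom +22.620 → Σnom=22.620; wc +0.490/-0.460 → slack +0.490/-0.460; half-tol=0.475, Σhalf²=0.225625
  -B: nom -1.400 → Σnom=21.220; wc +0.370/-0.370 → slack +0.860/-0.830; half-tol=0.370, Σhalf²=0.362525
  -C: nom -49.000 → Σnom=-27.780; wc +0.470/-0.212 → slack +1.330/-1.042; half-tol=0.341, Σhalf²=0.478806
  -D: nom -24.090 → Σnom=-51.870; wc +0.400/-0.400 → slack +1.730/-1.442; half-tol=0.400, Σhalf²=0.638806
  -E: nom -33.800 → Σnom=-85.670; wc +0.061/-0.460 → slack +1.791/-1.902; half-tol=0.261, Σhalf²=0.706666
Nominal = -85.670. Worst-case = [-85.670 - 1.902, -85.670 + 1.791] = [-87.572, -83.879]. RSS = √0.706666 = 0.841.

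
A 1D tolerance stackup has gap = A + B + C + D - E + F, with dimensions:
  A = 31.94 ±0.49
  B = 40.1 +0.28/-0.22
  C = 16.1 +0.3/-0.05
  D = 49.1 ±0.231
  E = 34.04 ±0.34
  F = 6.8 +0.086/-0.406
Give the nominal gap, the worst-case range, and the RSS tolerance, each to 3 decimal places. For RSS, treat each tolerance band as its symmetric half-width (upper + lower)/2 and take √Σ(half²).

Stack each dimension's contribution:
  +A: nom +31.940 → Σnom=31.940; wc +0.490/-0.490 → slack +0.490/-0.490; half-tol=0.490, Σhalf²=0.240100
  +B: nom +40.100 → Σnom=72.040; wc +0.280/-0.220 → slack +0.770/-0.710; half-tol=0.250, Σhalf²=0.302600
  +C: nom +16.100 → Σnom=88.140; wc +0.300/-0.050 → slack +1.070/-0.760; half-tol=0.175, Σhalf²=0.333225
  +D: nom +49.100 → Σnom=137.240; wc +0.231/-0.231 → slack +1.301/-0.991; half-tol=0.231, Σhalf²=0.386586
  -E: nom -34.040 → Σnom=103.200; wc +0.340/-0.340 → slack +1.641/-1.331; half-tol=0.340, Σhalf²=0.502186
  +F: nom +6.800 → Σnom=110.000; wc +0.086/-0.406 → slack +1.727/-1.737; half-tol=0.246, Σhalf²=0.562702
Nominal = 110.000. Worst-case = [110.000 - 1.737, 110.000 + 1.727] = [108.263, 111.727]. RSS = √0.562702 = 0.750.

nominal=110.000 wc=[108.263,111.727] rss=0.750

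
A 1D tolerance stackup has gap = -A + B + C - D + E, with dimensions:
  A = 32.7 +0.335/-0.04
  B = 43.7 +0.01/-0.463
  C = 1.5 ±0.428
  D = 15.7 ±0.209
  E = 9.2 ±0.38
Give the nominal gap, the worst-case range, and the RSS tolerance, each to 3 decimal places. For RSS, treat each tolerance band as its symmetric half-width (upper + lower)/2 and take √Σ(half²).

Stack each dimension's contribution:
  -A: nom -32.700 → Σnom=-32.700; wc +0.040/-0.335 → slack +0.040/-0.335; half-tol=0.188, Σhalf²=0.035156
  +B: nom +43.700 → Σnom=11.000; wc +0.010/-0.463 → slack +0.050/-0.798; half-tol=0.237, Σhalf²=0.091089
  +C: nom +1.500 → Σnom=12.500; wc +0.428/-0.428 → slack +0.478/-1.226; half-tol=0.428, Σhalf²=0.274273
  -D: nom -15.700 → Σnom=-3.200; wc +0.209/-0.209 → slack +0.687/-1.435; half-tol=0.209, Σhalf²=0.317954
  +E: nom +9.200 → Σnom=6.000; wc +0.380/-0.380 → slack +1.067/-1.815; half-tol=0.380, Σhalf²=0.462353
Nominal = 6.000. Worst-case = [6.000 - 1.815, 6.000 + 1.067] = [4.185, 7.067]. RSS = √0.462353 = 0.680.

nominal=6.000 wc=[4.185,7.067] rss=0.680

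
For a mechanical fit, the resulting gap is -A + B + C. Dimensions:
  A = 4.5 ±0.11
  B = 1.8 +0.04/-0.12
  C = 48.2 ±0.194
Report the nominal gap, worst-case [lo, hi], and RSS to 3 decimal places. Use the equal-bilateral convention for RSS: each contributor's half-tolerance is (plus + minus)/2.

nominal=45.500 wc=[45.076,45.844] rss=0.237

Stack each dimension's contribution:
  -A: nom -4.500 → Σnom=-4.500; wc +0.110/-0.110 → slack +0.110/-0.110; half-tol=0.110, Σhalf²=0.012100
  +B: nom +1.800 → Σnom=-2.700; wc +0.040/-0.120 → slack +0.150/-0.230; half-tol=0.080, Σhalf²=0.018500
  +C: nom +48.200 → Σnom=45.500; wc +0.194/-0.194 → slack +0.344/-0.424; half-tol=0.194, Σhalf²=0.056136
Nominal = 45.500. Worst-case = [45.500 - 0.424, 45.500 + 0.344] = [45.076, 45.844]. RSS = √0.056136 = 0.237.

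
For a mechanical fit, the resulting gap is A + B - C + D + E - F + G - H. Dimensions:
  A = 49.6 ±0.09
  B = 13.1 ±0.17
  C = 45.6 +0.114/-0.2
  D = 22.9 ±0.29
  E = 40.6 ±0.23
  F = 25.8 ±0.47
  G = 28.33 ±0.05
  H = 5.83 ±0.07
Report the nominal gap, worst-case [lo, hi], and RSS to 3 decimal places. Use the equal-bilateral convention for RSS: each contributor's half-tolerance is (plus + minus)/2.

nominal=77.300 wc=[75.816,78.870] rss=0.653

Stack each dimension's contribution:
  +A: nom +49.600 → Σnom=49.600; wc +0.090/-0.090 → slack +0.090/-0.090; half-tol=0.090, Σhalf²=0.008100
  +B: nom +13.100 → Σnom=62.700; wc +0.170/-0.170 → slack +0.260/-0.260; half-tol=0.170, Σhalf²=0.037000
  -C: nom -45.600 → Σnom=17.100; wc +0.200/-0.114 → slack +0.460/-0.374; half-tol=0.157, Σhalf²=0.061649
  +D: nom +22.900 → Σnom=40.000; wc +0.290/-0.290 → slack +0.750/-0.664; half-tol=0.290, Σhalf²=0.145749
  +E: nom +40.600 → Σnom=80.600; wc +0.230/-0.230 → slack +0.980/-0.894; half-tol=0.230, Σhalf²=0.198649
  -F: nom -25.800 → Σnom=54.800; wc +0.470/-0.470 → slack +1.450/-1.364; half-tol=0.470, Σhalf²=0.419549
  +G: nom +28.330 → Σnom=83.130; wc +0.050/-0.050 → slack +1.500/-1.414; half-tol=0.050, Σhalf²=0.422049
  -H: nom -5.830 → Σnom=77.300; wc +0.070/-0.070 → slack +1.570/-1.484; half-tol=0.070, Σhalf²=0.426949
Nominal = 77.300. Worst-case = [77.300 - 1.484, 77.300 + 1.570] = [75.816, 78.870]. RSS = √0.426949 = 0.653.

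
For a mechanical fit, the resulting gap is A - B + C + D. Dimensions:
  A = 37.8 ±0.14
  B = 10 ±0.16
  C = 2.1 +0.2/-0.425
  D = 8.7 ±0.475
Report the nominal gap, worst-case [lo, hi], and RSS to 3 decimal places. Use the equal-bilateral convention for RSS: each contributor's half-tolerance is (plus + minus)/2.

nominal=38.600 wc=[37.400,39.575] rss=0.607

Stack each dimension's contribution:
  +A: nom +37.800 → Σnom=37.800; wc +0.140/-0.140 → slack +0.140/-0.140; half-tol=0.140, Σhalf²=0.019600
  -B: nom -10.000 → Σnom=27.800; wc +0.160/-0.160 → slack +0.300/-0.300; half-tol=0.160, Σhalf²=0.045200
  +C: nom +2.100 → Σnom=29.900; wc +0.200/-0.425 → slack +0.500/-0.725; half-tol=0.312, Σhalf²=0.142856
  +D: nom +8.700 → Σnom=38.600; wc +0.475/-0.475 → slack +0.975/-1.200; half-tol=0.475, Σhalf²=0.368481
Nominal = 38.600. Worst-case = [38.600 - 1.200, 38.600 + 0.975] = [37.400, 39.575]. RSS = √0.368481 = 0.607.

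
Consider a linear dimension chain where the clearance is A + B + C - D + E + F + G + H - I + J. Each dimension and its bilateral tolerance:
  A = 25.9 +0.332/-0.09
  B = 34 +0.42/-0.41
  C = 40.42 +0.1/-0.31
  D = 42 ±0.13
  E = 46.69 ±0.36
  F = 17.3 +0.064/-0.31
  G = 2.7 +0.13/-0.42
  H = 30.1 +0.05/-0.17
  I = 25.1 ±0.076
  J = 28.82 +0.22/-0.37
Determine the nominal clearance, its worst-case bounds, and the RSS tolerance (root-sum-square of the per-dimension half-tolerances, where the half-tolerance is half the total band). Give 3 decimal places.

Stack each dimension's contribution:
  +A: nom +25.900 → Σnom=25.900; wc +0.332/-0.090 → slack +0.332/-0.090; half-tol=0.211, Σhalf²=0.044521
  +B: nom +34.000 → Σnom=59.900; wc +0.420/-0.410 → slack +0.752/-0.500; half-tol=0.415, Σhalf²=0.216746
  +C: nom +40.420 → Σnom=100.320; wc +0.100/-0.310 → slack +0.852/-0.810; half-tol=0.205, Σhalf²=0.258771
  -D: nom -42.000 → Σnom=58.320; wc +0.130/-0.130 → slack +0.982/-0.940; half-tol=0.130, Σhalf²=0.275671
  +E: nom +46.690 → Σnom=105.010; wc +0.360/-0.360 → slack +1.342/-1.300; half-tol=0.360, Σhalf²=0.405271
  +F: nom +17.300 → Σnom=122.310; wc +0.064/-0.310 → slack +1.406/-1.610; half-tol=0.187, Σhalf²=0.440240
  +G: nom +2.700 → Σnom=125.010; wc +0.130/-0.420 → slack +1.536/-2.030; half-tol=0.275, Σhalf²=0.515865
  +H: nom +30.100 → Σnom=155.110; wc +0.050/-0.170 → slack +1.586/-2.200; half-tol=0.110, Σhalf²=0.527965
  -I: nom -25.100 → Σnom=130.010; wc +0.076/-0.076 → slack +1.662/-2.276; half-tol=0.076, Σhalf²=0.533741
  +J: nom +28.820 → Σnom=158.830; wc +0.220/-0.370 → slack +1.882/-2.646; half-tol=0.295, Σhalf²=0.620766
Nominal = 158.830. Worst-case = [158.830 - 2.646, 158.830 + 1.882] = [156.184, 160.712]. RSS = √0.620766 = 0.788.

nominal=158.830 wc=[156.184,160.712] rss=0.788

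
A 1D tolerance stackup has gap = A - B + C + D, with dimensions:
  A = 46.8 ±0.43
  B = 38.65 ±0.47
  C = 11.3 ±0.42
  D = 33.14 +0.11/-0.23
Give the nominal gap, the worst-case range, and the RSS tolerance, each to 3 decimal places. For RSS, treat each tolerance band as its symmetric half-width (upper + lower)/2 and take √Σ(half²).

nominal=52.590 wc=[51.040,54.020] rss=0.782

Stack each dimension's contribution:
  +A: nom +46.800 → Σnom=46.800; wc +0.430/-0.430 → slack +0.430/-0.430; half-tol=0.430, Σhalf²=0.184900
  -B: nom -38.650 → Σnom=8.150; wc +0.470/-0.470 → slack +0.900/-0.900; half-tol=0.470, Σhalf²=0.405800
  +C: nom +11.300 → Σnom=19.450; wc +0.420/-0.420 → slack +1.320/-1.320; half-tol=0.420, Σhalf²=0.582200
  +D: nom +33.140 → Σnom=52.590; wc +0.110/-0.230 → slack +1.430/-1.550; half-tol=0.170, Σhalf²=0.611100
Nominal = 52.590. Worst-case = [52.590 - 1.550, 52.590 + 1.430] = [51.040, 54.020]. RSS = √0.611100 = 0.782.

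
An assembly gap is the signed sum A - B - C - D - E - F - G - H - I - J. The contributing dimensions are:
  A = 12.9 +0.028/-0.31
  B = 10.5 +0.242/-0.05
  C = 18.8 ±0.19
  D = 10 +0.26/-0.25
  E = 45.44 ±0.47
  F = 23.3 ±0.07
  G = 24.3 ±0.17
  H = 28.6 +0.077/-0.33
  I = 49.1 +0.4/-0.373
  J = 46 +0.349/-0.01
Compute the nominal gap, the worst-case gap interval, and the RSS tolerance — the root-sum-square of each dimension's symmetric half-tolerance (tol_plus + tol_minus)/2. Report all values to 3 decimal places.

nominal=-243.140 wc=[-245.678,-241.199] rss=0.793

Stack each dimension's contribution:
  +A: nom +12.900 → Σnom=12.900; wc +0.028/-0.310 → slack +0.028/-0.310; half-tol=0.169, Σhalf²=0.028561
  -B: nom -10.500 → Σnom=2.400; wc +0.050/-0.242 → slack +0.078/-0.552; half-tol=0.146, Σhalf²=0.049877
  -C: nom -18.800 → Σnom=-16.400; wc +0.190/-0.190 → slack +0.268/-0.742; half-tol=0.190, Σhalf²=0.085977
  -D: nom -10.000 → Σnom=-26.400; wc +0.250/-0.260 → slack +0.518/-1.002; half-tol=0.255, Σhalf²=0.151002
  -E: nom -45.440 → Σnom=-71.840; wc +0.470/-0.470 → slack +0.988/-1.472; half-tol=0.470, Σhalf²=0.371902
  -F: nom -23.300 → Σnom=-95.140; wc +0.070/-0.070 → slack +1.058/-1.542; half-tol=0.070, Σhalf²=0.376802
  -G: nom -24.300 → Σnom=-119.440; wc +0.170/-0.170 → slack +1.228/-1.712; half-tol=0.170, Σhalf²=0.405702
  -H: nom -28.600 → Σnom=-148.040; wc +0.330/-0.077 → slack +1.558/-1.789; half-tol=0.204, Σhalf²=0.447114
  -I: nom -49.100 → Σnom=-197.140; wc +0.373/-0.400 → slack +1.931/-2.189; half-tol=0.387, Σhalf²=0.596496
  -J: nom -46.000 → Σnom=-243.140; wc +0.010/-0.349 → slack +1.941/-2.538; half-tol=0.179, Σhalf²=0.628717
Nominal = -243.140. Worst-case = [-243.140 - 2.538, -243.140 + 1.941] = [-245.678, -241.199]. RSS = √0.628717 = 0.793.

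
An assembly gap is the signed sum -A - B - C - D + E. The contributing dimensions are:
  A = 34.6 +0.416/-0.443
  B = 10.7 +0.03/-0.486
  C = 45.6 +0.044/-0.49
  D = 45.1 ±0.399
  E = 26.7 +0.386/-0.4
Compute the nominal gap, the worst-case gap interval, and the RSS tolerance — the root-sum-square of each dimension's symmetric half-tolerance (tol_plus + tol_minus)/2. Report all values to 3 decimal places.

nominal=-109.300 wc=[-110.589,-107.096] rss=0.797

Stack each dimension's contribution:
  -A: nom -34.600 → Σnom=-34.600; wc +0.443/-0.416 → slack +0.443/-0.416; half-tol=0.429, Σhalf²=0.184470
  -B: nom -10.700 → Σnom=-45.300; wc +0.486/-0.030 → slack +0.929/-0.446; half-tol=0.258, Σhalf²=0.251034
  -C: nom -45.600 → Σnom=-90.900; wc +0.490/-0.044 → slack +1.419/-0.490; half-tol=0.267, Σhalf²=0.322323
  -D: nom -45.100 → Σnom=-136.000; wc +0.399/-0.399 → slack +1.818/-0.889; half-tol=0.399, Σhalf²=0.481524
  +E: nom +26.700 → Σnom=-109.300; wc +0.386/-0.400 → slack +2.204/-1.289; half-tol=0.393, Σhalf²=0.635973
Nominal = -109.300. Worst-case = [-109.300 - 1.289, -109.300 + 2.204] = [-110.589, -107.096]. RSS = √0.635973 = 0.797.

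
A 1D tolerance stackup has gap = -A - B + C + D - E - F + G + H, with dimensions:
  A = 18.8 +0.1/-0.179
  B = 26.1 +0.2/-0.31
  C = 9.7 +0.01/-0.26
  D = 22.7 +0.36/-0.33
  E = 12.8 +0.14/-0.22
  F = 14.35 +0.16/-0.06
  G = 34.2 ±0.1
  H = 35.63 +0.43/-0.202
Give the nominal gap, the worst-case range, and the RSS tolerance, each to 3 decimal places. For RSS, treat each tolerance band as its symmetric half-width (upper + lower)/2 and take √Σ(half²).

Stack each dimension's contribution:
  -A: nom -18.800 → Σnom=-18.800; wc +0.179/-0.100 → slack +0.179/-0.100; half-tol=0.140, Σhalf²=0.019460
  -B: nom -26.100 → Σnom=-44.900; wc +0.310/-0.200 → slack +0.489/-0.300; half-tol=0.255, Σhalf²=0.084485
  +C: nom +9.700 → Σnom=-35.200; wc +0.010/-0.260 → slack +0.499/-0.560; half-tol=0.135, Σhalf²=0.102710
  +D: nom +22.700 → Σnom=-12.500; wc +0.360/-0.330 → slack +0.859/-0.890; half-tol=0.345, Σhalf²=0.221735
  -E: nom -12.800 → Σnom=-25.300; wc +0.220/-0.140 → slack +1.079/-1.030; half-tol=0.180, Σhalf²=0.254135
  -F: nom -14.350 → Σnom=-39.650; wc +0.060/-0.160 → slack +1.139/-1.190; half-tol=0.110, Σhalf²=0.266235
  +G: nom +34.200 → Σnom=-5.450; wc +0.100/-0.100 → slack +1.239/-1.290; half-tol=0.100, Σhalf²=0.276235
  +H: nom +35.630 → Σnom=30.180; wc +0.430/-0.202 → slack +1.669/-1.492; half-tol=0.316, Σhalf²=0.376091
Nominal = 30.180. Worst-case = [30.180 - 1.492, 30.180 + 1.669] = [28.688, 31.849]. RSS = √0.376091 = 0.613.

nominal=30.180 wc=[28.688,31.849] rss=0.613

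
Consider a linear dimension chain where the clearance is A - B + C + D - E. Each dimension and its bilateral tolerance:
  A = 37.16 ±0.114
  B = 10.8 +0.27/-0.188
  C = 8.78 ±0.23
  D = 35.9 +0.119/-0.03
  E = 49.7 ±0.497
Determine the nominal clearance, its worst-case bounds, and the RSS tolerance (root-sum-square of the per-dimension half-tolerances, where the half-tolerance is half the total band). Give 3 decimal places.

nominal=21.340 wc=[20.199,22.488] rss=0.609

Stack each dimension's contribution:
  +A: nom +37.160 → Σnom=37.160; wc +0.114/-0.114 → slack +0.114/-0.114; half-tol=0.114, Σhalf²=0.012996
  -B: nom -10.800 → Σnom=26.360; wc +0.188/-0.270 → slack +0.302/-0.384; half-tol=0.229, Σhalf²=0.065437
  +C: nom +8.780 → Σnom=35.140; wc +0.230/-0.230 → slack +0.532/-0.614; half-tol=0.230, Σhalf²=0.118337
  +D: nom +35.900 → Σnom=71.040; wc +0.119/-0.030 → slack +0.651/-0.644; half-tol=0.074, Σhalf²=0.123887
  -E: nom -49.700 → Σnom=21.340; wc +0.497/-0.497 → slack +1.148/-1.141; half-tol=0.497, Σhalf²=0.370896
Nominal = 21.340. Worst-case = [21.340 - 1.141, 21.340 + 1.148] = [20.199, 22.488]. RSS = √0.370896 = 0.609.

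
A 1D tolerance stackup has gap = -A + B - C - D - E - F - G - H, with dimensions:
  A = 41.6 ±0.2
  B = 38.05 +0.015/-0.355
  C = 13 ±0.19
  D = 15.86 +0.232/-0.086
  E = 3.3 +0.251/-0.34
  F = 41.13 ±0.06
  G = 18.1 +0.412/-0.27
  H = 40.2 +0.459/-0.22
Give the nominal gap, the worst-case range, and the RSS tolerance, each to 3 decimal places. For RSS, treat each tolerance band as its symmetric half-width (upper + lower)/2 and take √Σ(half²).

nominal=-135.140 wc=[-137.299,-133.759] rss=0.677

Stack each dimension's contribution:
  -A: nom -41.600 → Σnom=-41.600; wc +0.200/-0.200 → slack +0.200/-0.200; half-tol=0.200, Σhalf²=0.040000
  +B: nom +38.050 → Σnom=-3.550; wc +0.015/-0.355 → slack +0.215/-0.555; half-tol=0.185, Σhalf²=0.074225
  -C: nom -13.000 → Σnom=-16.550; wc +0.190/-0.190 → slack +0.405/-0.745; half-tol=0.190, Σhalf²=0.110325
  -D: nom -15.860 → Σnom=-32.410; wc +0.086/-0.232 → slack +0.491/-0.977; half-tol=0.159, Σhalf²=0.135606
  -E: nom -3.300 → Σnom=-35.710; wc +0.340/-0.251 → slack +0.831/-1.228; half-tol=0.295, Σhalf²=0.222926
  -F: nom -41.130 → Σnom=-76.840; wc +0.060/-0.060 → slack +0.891/-1.288; half-tol=0.060, Σhalf²=0.226526
  -G: nom -18.100 → Σnom=-94.940; wc +0.270/-0.412 → slack +1.161/-1.700; half-tol=0.341, Σhalf²=0.342807
  -H: nom -40.200 → Σnom=-135.140; wc +0.220/-0.459 → slack +1.381/-2.159; half-tol=0.340, Σhalf²=0.458067
Nominal = -135.140. Worst-case = [-135.140 - 2.159, -135.140 + 1.381] = [-137.299, -133.759]. RSS = √0.458067 = 0.677.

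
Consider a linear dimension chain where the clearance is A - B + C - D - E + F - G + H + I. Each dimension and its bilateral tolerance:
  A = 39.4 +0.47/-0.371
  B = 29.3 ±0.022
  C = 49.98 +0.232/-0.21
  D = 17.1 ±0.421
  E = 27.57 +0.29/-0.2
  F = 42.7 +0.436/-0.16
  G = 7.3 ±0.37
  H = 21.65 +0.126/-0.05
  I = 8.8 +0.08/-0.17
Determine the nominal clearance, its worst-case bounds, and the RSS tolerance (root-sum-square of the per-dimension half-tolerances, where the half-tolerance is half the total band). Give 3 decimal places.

Stack each dimension's contribution:
  +A: nom +39.400 → Σnom=39.400; wc +0.470/-0.371 → slack +0.470/-0.371; half-tol=0.420, Σhalf²=0.176820
  -B: nom -29.300 → Σnom=10.100; wc +0.022/-0.022 → slack +0.492/-0.393; half-tol=0.022, Σhalf²=0.177304
  +C: nom +49.980 → Σnom=60.080; wc +0.232/-0.210 → slack +0.724/-0.603; half-tol=0.221, Σhalf²=0.226145
  -D: nom -17.100 → Σnom=42.980; wc +0.421/-0.421 → slack +1.145/-1.024; half-tol=0.421, Σhalf²=0.403386
  -E: nom -27.570 → Σnom=15.410; wc +0.200/-0.290 → slack +1.345/-1.314; half-tol=0.245, Σhalf²=0.463411
  +F: nom +42.700 → Σnom=58.110; wc +0.436/-0.160 → slack +1.781/-1.474; half-tol=0.298, Σhalf²=0.552215
  -G: nom -7.300 → Σnom=50.810; wc +0.370/-0.370 → slack +2.151/-1.844; half-tol=0.370, Σhalf²=0.689115
  +H: nom +21.650 → Σnom=72.460; wc +0.126/-0.050 → slack +2.277/-1.894; half-tol=0.088, Σhalf²=0.696859
  +I: nom +8.800 → Σnom=81.260; wc +0.080/-0.170 → slack +2.357/-2.064; half-tol=0.125, Σhalf²=0.712484
Nominal = 81.260. Worst-case = [81.260 - 2.064, 81.260 + 2.357] = [79.196, 83.617]. RSS = √0.712484 = 0.844.

nominal=81.260 wc=[79.196,83.617] rss=0.844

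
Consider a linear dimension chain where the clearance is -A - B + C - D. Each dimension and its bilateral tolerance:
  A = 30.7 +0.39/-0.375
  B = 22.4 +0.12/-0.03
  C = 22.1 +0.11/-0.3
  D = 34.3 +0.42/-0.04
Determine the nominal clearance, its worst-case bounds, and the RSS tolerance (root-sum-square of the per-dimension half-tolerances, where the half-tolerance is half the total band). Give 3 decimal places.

Stack each dimension's contribution:
  -A: nom -30.700 → Σnom=-30.700; wc +0.375/-0.390 → slack +0.375/-0.390; half-tol=0.383, Σhalf²=0.146306
  -B: nom -22.400 → Σnom=-53.100; wc +0.030/-0.120 → slack +0.405/-0.510; half-tol=0.075, Σhalf²=0.151931
  +C: nom +22.100 → Σnom=-31.000; wc +0.110/-0.300 → slack +0.515/-0.810; half-tol=0.205, Σhalf²=0.193956
  -D: nom -34.300 → Σnom=-65.300; wc +0.040/-0.420 → slack +0.555/-1.230; half-tol=0.230, Σhalf²=0.246856
Nominal = -65.300. Worst-case = [-65.300 - 1.230, -65.300 + 0.555] = [-66.530, -64.745]. RSS = √0.246856 = 0.497.

nominal=-65.300 wc=[-66.530,-64.745] rss=0.497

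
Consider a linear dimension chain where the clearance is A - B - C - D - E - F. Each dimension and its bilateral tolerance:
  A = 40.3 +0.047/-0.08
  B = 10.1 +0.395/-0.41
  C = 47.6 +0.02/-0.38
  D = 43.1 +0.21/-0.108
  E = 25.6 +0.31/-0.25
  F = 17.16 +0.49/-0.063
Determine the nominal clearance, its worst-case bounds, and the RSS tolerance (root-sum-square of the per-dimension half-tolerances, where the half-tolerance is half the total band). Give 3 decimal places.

nominal=-103.260 wc=[-104.765,-102.002] rss=0.621

Stack each dimension's contribution:
  +A: nom +40.300 → Σnom=40.300; wc +0.047/-0.080 → slack +0.047/-0.080; half-tol=0.064, Σhalf²=0.004032
  -B: nom -10.100 → Σnom=30.200; wc +0.410/-0.395 → slack +0.457/-0.475; half-tol=0.402, Σhalf²=0.166038
  -C: nom -47.600 → Σnom=-17.400; wc +0.380/-0.020 → slack +0.837/-0.495; half-tol=0.200, Σhalf²=0.206038
  -D: nom -43.100 → Σnom=-60.500; wc +0.108/-0.210 → slack +0.945/-0.705; half-tol=0.159, Σhalf²=0.231319
  -E: nom -25.600 → Σnom=-86.100; wc +0.250/-0.310 → slack +1.195/-1.015; half-tol=0.280, Σhalf²=0.309719
  -F: nom -17.160 → Σnom=-103.260; wc +0.063/-0.490 → slack +1.258/-1.505; half-tol=0.276, Σhalf²=0.386172
Nominal = -103.260. Worst-case = [-103.260 - 1.505, -103.260 + 1.258] = [-104.765, -102.002]. RSS = √0.386172 = 0.621.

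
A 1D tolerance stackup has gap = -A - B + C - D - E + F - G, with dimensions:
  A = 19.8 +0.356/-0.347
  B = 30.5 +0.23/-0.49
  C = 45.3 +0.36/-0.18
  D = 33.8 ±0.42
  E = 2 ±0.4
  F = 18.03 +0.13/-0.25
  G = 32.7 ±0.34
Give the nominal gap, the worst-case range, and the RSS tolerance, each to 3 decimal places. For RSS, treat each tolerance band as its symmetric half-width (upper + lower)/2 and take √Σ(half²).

nominal=-55.470 wc=[-57.646,-52.983] rss=0.902

Stack each dimension's contribution:
  -A: nom -19.800 → Σnom=-19.800; wc +0.347/-0.356 → slack +0.347/-0.356; half-tol=0.351, Σhalf²=0.123552
  -B: nom -30.500 → Σnom=-50.300; wc +0.490/-0.230 → slack +0.837/-0.586; half-tol=0.360, Σhalf²=0.253152
  +C: nom +45.300 → Σnom=-5.000; wc +0.360/-0.180 → slack +1.197/-0.766; half-tol=0.270, Σhalf²=0.326052
  -D: nom -33.800 → Σnom=-38.800; wc +0.420/-0.420 → slack +1.617/-1.186; half-tol=0.420, Σhalf²=0.502452
  -E: nom -2.000 → Σnom=-40.800; wc +0.400/-0.400 → slack +2.017/-1.586; half-tol=0.400, Σhalf²=0.662452
  +F: nom +18.030 → Σnom=-22.770; wc +0.130/-0.250 → slack +2.147/-1.836; half-tol=0.190, Σhalf²=0.698552
  -G: nom -32.700 → Σnom=-55.470; wc +0.340/-0.340 → slack +2.487/-2.176; half-tol=0.340, Σhalf²=0.814152
Nominal = -55.470. Worst-case = [-55.470 - 2.176, -55.470 + 2.487] = [-57.646, -52.983]. RSS = √0.814152 = 0.902.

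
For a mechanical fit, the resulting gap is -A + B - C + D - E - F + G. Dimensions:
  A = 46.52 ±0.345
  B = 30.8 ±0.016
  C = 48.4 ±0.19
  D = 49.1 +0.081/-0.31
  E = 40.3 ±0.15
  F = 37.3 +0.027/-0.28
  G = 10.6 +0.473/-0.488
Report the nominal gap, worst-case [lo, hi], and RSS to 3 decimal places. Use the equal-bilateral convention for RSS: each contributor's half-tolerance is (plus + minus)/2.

nominal=-82.020 wc=[-83.546,-80.485] rss=0.686

Stack each dimension's contribution:
  -A: nom -46.520 → Σnom=-46.520; wc +0.345/-0.345 → slack +0.345/-0.345; half-tol=0.345, Σhalf²=0.119025
  +B: nom +30.800 → Σnom=-15.720; wc +0.016/-0.016 → slack +0.361/-0.361; half-tol=0.016, Σhalf²=0.119281
  -C: nom -48.400 → Σnom=-64.120; wc +0.190/-0.190 → slack +0.551/-0.551; half-tol=0.190, Σhalf²=0.155381
  +D: nom +49.100 → Σnom=-15.020; wc +0.081/-0.310 → slack +0.632/-0.861; half-tol=0.196, Σhalf²=0.193601
  -E: nom -40.300 → Σnom=-55.320; wc +0.150/-0.150 → slack +0.782/-1.011; half-tol=0.150, Σhalf²=0.216101
  -F: nom -37.300 → Σnom=-92.620; wc +0.280/-0.027 → slack +1.062/-1.038; half-tol=0.154, Σhalf²=0.239664
  +G: nom +10.600 → Σnom=-82.020; wc +0.473/-0.488 → slack +1.535/-1.526; half-tol=0.480, Σhalf²=0.470544
Nominal = -82.020. Worst-case = [-82.020 - 1.526, -82.020 + 1.535] = [-83.546, -80.485]. RSS = √0.470544 = 0.686.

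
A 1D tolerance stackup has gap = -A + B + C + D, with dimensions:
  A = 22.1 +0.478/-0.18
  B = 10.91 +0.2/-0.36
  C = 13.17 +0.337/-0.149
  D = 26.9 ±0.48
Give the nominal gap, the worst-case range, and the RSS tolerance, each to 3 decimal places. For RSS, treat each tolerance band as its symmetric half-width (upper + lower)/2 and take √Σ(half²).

Stack each dimension's contribution:
  -A: nom -22.100 → Σnom=-22.100; wc +0.180/-0.478 → slack +0.180/-0.478; half-tol=0.329, Σhalf²=0.108241
  +B: nom +10.910 → Σnom=-11.190; wc +0.200/-0.360 → slack +0.380/-0.838; half-tol=0.280, Σhalf²=0.186641
  +C: nom +13.170 → Σnom=1.980; wc +0.337/-0.149 → slack +0.717/-0.987; half-tol=0.243, Σhalf²=0.245690
  +D: nom +26.900 → Σnom=28.880; wc +0.480/-0.480 → slack +1.197/-1.467; half-tol=0.480, Σhalf²=0.476090
Nominal = 28.880. Worst-case = [28.880 - 1.467, 28.880 + 1.197] = [27.413, 30.077]. RSS = √0.476090 = 0.690.

nominal=28.880 wc=[27.413,30.077] rss=0.690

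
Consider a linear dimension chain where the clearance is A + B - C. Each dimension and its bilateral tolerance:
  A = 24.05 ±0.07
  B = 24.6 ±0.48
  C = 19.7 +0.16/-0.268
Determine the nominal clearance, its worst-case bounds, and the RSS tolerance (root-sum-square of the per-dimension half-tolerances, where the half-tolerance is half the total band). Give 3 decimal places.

nominal=28.950 wc=[28.240,29.768] rss=0.530

Stack each dimension's contribution:
  +A: nom +24.050 → Σnom=24.050; wc +0.070/-0.070 → slack +0.070/-0.070; half-tol=0.070, Σhalf²=0.004900
  +B: nom +24.600 → Σnom=48.650; wc +0.480/-0.480 → slack +0.550/-0.550; half-tol=0.480, Σhalf²=0.235300
  -C: nom -19.700 → Σnom=28.950; wc +0.268/-0.160 → slack +0.818/-0.710; half-tol=0.214, Σhalf²=0.281096
Nominal = 28.950. Worst-case = [28.950 - 0.710, 28.950 + 0.818] = [28.240, 29.768]. RSS = √0.281096 = 0.530.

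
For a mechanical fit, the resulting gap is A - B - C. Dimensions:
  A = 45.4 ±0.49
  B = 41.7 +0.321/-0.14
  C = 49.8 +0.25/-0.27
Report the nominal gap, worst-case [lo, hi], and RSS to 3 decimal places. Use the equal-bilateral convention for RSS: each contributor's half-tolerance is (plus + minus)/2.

nominal=-46.100 wc=[-47.161,-45.200] rss=0.601

Stack each dimension's contribution:
  +A: nom +45.400 → Σnom=45.400; wc +0.490/-0.490 → slack +0.490/-0.490; half-tol=0.490, Σhalf²=0.240100
  -B: nom -41.700 → Σnom=3.700; wc +0.140/-0.321 → slack +0.630/-0.811; half-tol=0.231, Σhalf²=0.293230
  -C: nom -49.800 → Σnom=-46.100; wc +0.270/-0.250 → slack +0.900/-1.061; half-tol=0.260, Σhalf²=0.360830
Nominal = -46.100. Worst-case = [-46.100 - 1.061, -46.100 + 0.900] = [-47.161, -45.200]. RSS = √0.360830 = 0.601.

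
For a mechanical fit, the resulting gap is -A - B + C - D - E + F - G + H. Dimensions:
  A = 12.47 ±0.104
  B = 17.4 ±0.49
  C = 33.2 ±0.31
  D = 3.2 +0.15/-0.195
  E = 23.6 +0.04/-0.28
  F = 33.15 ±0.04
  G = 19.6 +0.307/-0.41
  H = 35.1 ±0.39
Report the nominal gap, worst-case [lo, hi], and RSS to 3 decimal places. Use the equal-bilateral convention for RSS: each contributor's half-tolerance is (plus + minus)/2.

nominal=25.180 wc=[23.349,27.399] rss=0.827

Stack each dimension's contribution:
  -A: nom -12.470 → Σnom=-12.470; wc +0.104/-0.104 → slack +0.104/-0.104; half-tol=0.104, Σhalf²=0.010816
  -B: nom -17.400 → Σnom=-29.870; wc +0.490/-0.490 → slack +0.594/-0.594; half-tol=0.490, Σhalf²=0.250916
  +C: nom +33.200 → Σnom=3.330; wc +0.310/-0.310 → slack +0.904/-0.904; half-tol=0.310, Σhalf²=0.347016
  -D: nom -3.200 → Σnom=0.130; wc +0.195/-0.150 → slack +1.099/-1.054; half-tol=0.172, Σhalf²=0.376772
  -E: nom -23.600 → Σnom=-23.470; wc +0.280/-0.040 → slack +1.379/-1.094; half-tol=0.160, Σhalf²=0.402372
  +F: nom +33.150 → Σnom=9.680; wc +0.040/-0.040 → slack +1.419/-1.134; half-tol=0.040, Σhalf²=0.403972
  -G: nom -19.600 → Σnom=-9.920; wc +0.410/-0.307 → slack +1.829/-1.441; half-tol=0.358, Σhalf²=0.532494
  +H: nom +35.100 → Σnom=25.180; wc +0.390/-0.390 → slack +2.219/-1.831; half-tol=0.390, Σhalf²=0.684594
Nominal = 25.180. Worst-case = [25.180 - 1.831, 25.180 + 2.219] = [23.349, 27.399]. RSS = √0.684594 = 0.827.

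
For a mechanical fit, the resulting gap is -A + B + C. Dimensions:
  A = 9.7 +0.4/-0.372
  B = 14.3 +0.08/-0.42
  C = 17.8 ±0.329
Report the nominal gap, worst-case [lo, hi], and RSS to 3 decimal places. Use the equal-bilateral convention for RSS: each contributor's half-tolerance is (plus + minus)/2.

nominal=22.400 wc=[21.251,23.181] rss=0.565

Stack each dimension's contribution:
  -A: nom -9.700 → Σnom=-9.700; wc +0.372/-0.400 → slack +0.372/-0.400; half-tol=0.386, Σhalf²=0.148996
  +B: nom +14.300 → Σnom=4.600; wc +0.080/-0.420 → slack +0.452/-0.820; half-tol=0.250, Σhalf²=0.211496
  +C: nom +17.800 → Σnom=22.400; wc +0.329/-0.329 → slack +0.781/-1.149; half-tol=0.329, Σhalf²=0.319737
Nominal = 22.400. Worst-case = [22.400 - 1.149, 22.400 + 0.781] = [21.251, 23.181]. RSS = √0.319737 = 0.565.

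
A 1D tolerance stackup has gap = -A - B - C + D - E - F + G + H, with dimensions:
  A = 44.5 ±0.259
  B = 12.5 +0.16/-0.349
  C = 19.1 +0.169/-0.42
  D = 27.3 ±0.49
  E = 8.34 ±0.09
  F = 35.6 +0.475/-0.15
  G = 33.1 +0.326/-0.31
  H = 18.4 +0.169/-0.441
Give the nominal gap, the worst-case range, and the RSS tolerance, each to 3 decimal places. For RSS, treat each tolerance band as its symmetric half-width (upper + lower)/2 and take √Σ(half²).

Stack each dimension's contribution:
  -A: nom -44.500 → Σnom=-44.500; wc +0.259/-0.259 → slack +0.259/-0.259; half-tol=0.259, Σhalf²=0.067081
  -B: nom -12.500 → Σnom=-57.000; wc +0.349/-0.160 → slack +0.608/-0.419; half-tol=0.255, Σhalf²=0.131851
  -C: nom -19.100 → Σnom=-76.100; wc +0.420/-0.169 → slack +1.028/-0.588; half-tol=0.294, Σhalf²=0.218581
  +D: nom +27.300 → Σnom=-48.800; wc +0.490/-0.490 → slack +1.518/-1.078; half-tol=0.490, Σhalf²=0.458681
  -E: nom -8.340 → Σnom=-57.140; wc +0.090/-0.090 → slack +1.608/-1.168; half-tol=0.090, Σhalf²=0.466781
  -F: nom -35.600 → Σnom=-92.740; wc +0.150/-0.475 → slack +1.758/-1.643; half-tol=0.312, Σhalf²=0.564438
  +G: nom +33.100 → Σnom=-59.640; wc +0.326/-0.310 → slack +2.084/-1.953; half-tol=0.318, Σhalf²=0.665562
  +H: nom +18.400 → Σnom=-41.240; wc +0.169/-0.441 → slack +2.253/-2.394; half-tol=0.305, Σhalf²=0.758587
Nominal = -41.240. Worst-case = [-41.240 - 2.394, -41.240 + 2.253] = [-43.634, -38.987]. RSS = √0.758587 = 0.871.

nominal=-41.240 wc=[-43.634,-38.987] rss=0.871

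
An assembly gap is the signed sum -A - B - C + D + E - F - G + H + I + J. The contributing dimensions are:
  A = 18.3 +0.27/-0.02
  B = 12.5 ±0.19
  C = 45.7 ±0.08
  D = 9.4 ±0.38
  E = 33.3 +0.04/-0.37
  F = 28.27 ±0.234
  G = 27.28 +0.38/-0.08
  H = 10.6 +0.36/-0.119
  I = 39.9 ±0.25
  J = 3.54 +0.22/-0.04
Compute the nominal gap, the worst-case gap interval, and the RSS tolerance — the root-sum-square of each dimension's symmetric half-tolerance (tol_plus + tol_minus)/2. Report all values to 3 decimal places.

Stack each dimension's contribution:
  -A: nom -18.300 → Σnom=-18.300; wc +0.020/-0.270 → slack +0.020/-0.270; half-tol=0.145, Σhalf²=0.021025
  -B: nom -12.500 → Σnom=-30.800; wc +0.190/-0.190 → slack +0.210/-0.460; half-tol=0.190, Σhalf²=0.057125
  -C: nom -45.700 → Σnom=-76.500; wc +0.080/-0.080 → slack +0.290/-0.540; half-tol=0.080, Σhalf²=0.063525
  +D: nom +9.400 → Σnom=-67.100; wc +0.380/-0.380 → slack +0.670/-0.920; half-tol=0.380, Σhalf²=0.207925
  +E: nom +33.300 → Σnom=-33.800; wc +0.040/-0.370 → slack +0.710/-1.290; half-tol=0.205, Σhalf²=0.249950
  -F: nom -28.270 → Σnom=-62.070; wc +0.234/-0.234 → slack +0.944/-1.524; half-tol=0.234, Σhalf²=0.304706
  -G: nom -27.280 → Σnom=-89.350; wc +0.080/-0.380 → slack +1.024/-1.904; half-tol=0.230, Σhalf²=0.357606
  +H: nom +10.600 → Σnom=-78.750; wc +0.360/-0.119 → slack +1.384/-2.023; half-tol=0.239, Σhalf²=0.414966
  +I: nom +39.900 → Σnom=-38.850; wc +0.250/-0.250 → slack +1.634/-2.273; half-tol=0.250, Σhalf²=0.477466
  +J: nom +3.540 → Σnom=-35.310; wc +0.220/-0.040 → slack +1.854/-2.313; half-tol=0.130, Σhalf²=0.494366
Nominal = -35.310. Worst-case = [-35.310 - 2.313, -35.310 + 1.854] = [-37.623, -33.456]. RSS = √0.494366 = 0.703.

nominal=-35.310 wc=[-37.623,-33.456] rss=0.703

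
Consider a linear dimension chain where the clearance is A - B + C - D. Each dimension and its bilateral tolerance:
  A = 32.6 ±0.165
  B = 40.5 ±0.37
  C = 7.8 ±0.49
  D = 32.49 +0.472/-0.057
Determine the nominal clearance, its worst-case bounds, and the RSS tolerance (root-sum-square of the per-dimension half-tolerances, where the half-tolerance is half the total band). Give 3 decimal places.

Stack each dimension's contribution:
  +A: nom +32.600 → Σnom=32.600; wc +0.165/-0.165 → slack +0.165/-0.165; half-tol=0.165, Σhalf²=0.027225
  -B: nom -40.500 → Σnom=-7.900; wc +0.370/-0.370 → slack +0.535/-0.535; half-tol=0.370, Σhalf²=0.164125
  +C: nom +7.800 → Σnom=-0.100; wc +0.490/-0.490 → slack +1.025/-1.025; half-tol=0.490, Σhalf²=0.404225
  -D: nom -32.490 → Σnom=-32.590; wc +0.057/-0.472 → slack +1.082/-1.497; half-tol=0.265, Σhalf²=0.474185
Nominal = -32.590. Worst-case = [-32.590 - 1.497, -32.590 + 1.082] = [-34.087, -31.508]. RSS = √0.474185 = 0.689.

nominal=-32.590 wc=[-34.087,-31.508] rss=0.689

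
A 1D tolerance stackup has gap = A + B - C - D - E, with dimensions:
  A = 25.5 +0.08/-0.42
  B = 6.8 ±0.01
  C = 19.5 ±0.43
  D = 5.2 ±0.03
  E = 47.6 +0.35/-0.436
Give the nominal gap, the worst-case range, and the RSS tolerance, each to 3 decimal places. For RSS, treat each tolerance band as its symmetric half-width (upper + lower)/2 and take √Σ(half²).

nominal=-40.000 wc=[-41.240,-39.014] rss=0.635

Stack each dimension's contribution:
  +A: nom +25.500 → Σnom=25.500; wc +0.080/-0.420 → slack +0.080/-0.420; half-tol=0.250, Σhalf²=0.062500
  +B: nom +6.800 → Σnom=32.300; wc +0.010/-0.010 → slack +0.090/-0.430; half-tol=0.010, Σhalf²=0.062600
  -C: nom -19.500 → Σnom=12.800; wc +0.430/-0.430 → slack +0.520/-0.860; half-tol=0.430, Σhalf²=0.247500
  -D: nom -5.200 → Σnom=7.600; wc +0.030/-0.030 → slack +0.550/-0.890; half-tol=0.030, Σhalf²=0.248400
  -E: nom -47.600 → Σnom=-40.000; wc +0.436/-0.350 → slack +0.986/-1.240; half-tol=0.393, Σhalf²=0.402849
Nominal = -40.000. Worst-case = [-40.000 - 1.240, -40.000 + 0.986] = [-41.240, -39.014]. RSS = √0.402849 = 0.635.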